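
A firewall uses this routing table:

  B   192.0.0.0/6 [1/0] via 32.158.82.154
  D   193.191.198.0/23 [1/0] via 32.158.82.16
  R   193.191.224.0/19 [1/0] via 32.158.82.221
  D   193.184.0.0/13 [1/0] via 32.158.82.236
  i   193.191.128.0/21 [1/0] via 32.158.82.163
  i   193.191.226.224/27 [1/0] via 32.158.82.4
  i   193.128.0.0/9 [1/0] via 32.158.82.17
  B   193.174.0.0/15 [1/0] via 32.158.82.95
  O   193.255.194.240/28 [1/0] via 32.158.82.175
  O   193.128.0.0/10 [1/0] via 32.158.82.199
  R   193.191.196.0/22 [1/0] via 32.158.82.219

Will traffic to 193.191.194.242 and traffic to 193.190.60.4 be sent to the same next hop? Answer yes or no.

193.191.194.242: longest match 193.184.0.0/13 -> 32.158.82.236
193.190.60.4: longest match 193.184.0.0/13 -> 32.158.82.236

yes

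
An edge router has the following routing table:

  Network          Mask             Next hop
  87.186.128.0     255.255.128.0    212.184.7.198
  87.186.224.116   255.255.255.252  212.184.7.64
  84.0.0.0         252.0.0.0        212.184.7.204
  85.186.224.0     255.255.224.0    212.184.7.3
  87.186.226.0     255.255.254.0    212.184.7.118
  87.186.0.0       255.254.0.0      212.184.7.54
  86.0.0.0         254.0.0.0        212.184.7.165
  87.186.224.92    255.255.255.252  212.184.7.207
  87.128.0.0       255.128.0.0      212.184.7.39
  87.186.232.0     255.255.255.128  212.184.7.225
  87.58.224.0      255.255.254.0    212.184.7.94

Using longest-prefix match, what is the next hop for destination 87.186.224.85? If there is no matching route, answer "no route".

Routes whose prefix contains 87.186.224.85:
  84.0.0.0/6 (84.0.0.0 - 87.255.255.255) -> 212.184.7.204
  86.0.0.0/7 (86.0.0.0 - 87.255.255.255) -> 212.184.7.165
  87.128.0.0/9 (87.128.0.0 - 87.255.255.255) -> 212.184.7.39
  87.186.0.0/15 (87.186.0.0 - 87.187.255.255) -> 212.184.7.54
  87.186.128.0/17 (87.186.128.0 - 87.186.255.255) -> 212.184.7.198
More-specific entries that do NOT match:
  87.186.224.116/30 (87.186.224.116 - 87.186.224.119) does not contain 87.186.224.85
  87.186.224.92/30 (87.186.224.92 - 87.186.224.95) does not contain 87.186.224.85
  87.186.232.0/25 (87.186.232.0 - 87.186.232.127) does not contain 87.186.224.85
  87.186.226.0/23 (87.186.226.0 - 87.186.227.255) does not contain 87.186.224.85
  87.58.224.0/23 (87.58.224.0 - 87.58.225.255) does not contain 87.186.224.85
  85.186.224.0/19 (85.186.224.0 - 85.186.255.255) does not contain 87.186.224.85
Longest matching prefix is /17 -> next hop 212.184.7.198.

212.184.7.198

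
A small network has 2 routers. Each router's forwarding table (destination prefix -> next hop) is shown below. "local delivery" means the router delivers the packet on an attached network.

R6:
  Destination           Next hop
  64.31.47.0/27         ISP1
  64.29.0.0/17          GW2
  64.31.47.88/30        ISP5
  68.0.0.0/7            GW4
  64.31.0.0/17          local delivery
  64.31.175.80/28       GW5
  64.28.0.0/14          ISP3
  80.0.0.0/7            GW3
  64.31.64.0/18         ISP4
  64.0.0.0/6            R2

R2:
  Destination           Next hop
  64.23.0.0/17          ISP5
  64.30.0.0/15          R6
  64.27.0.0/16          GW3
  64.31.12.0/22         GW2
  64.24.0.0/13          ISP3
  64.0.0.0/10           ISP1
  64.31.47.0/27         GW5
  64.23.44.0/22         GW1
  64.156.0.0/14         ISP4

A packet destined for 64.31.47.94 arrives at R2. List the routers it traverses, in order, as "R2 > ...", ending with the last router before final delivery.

R2 > R6

At R2: longest match for 64.31.47.94 is 64.30.0.0/15 -> R6
At R6: longest match for 64.31.47.94 is 64.31.0.0/17 -> local delivery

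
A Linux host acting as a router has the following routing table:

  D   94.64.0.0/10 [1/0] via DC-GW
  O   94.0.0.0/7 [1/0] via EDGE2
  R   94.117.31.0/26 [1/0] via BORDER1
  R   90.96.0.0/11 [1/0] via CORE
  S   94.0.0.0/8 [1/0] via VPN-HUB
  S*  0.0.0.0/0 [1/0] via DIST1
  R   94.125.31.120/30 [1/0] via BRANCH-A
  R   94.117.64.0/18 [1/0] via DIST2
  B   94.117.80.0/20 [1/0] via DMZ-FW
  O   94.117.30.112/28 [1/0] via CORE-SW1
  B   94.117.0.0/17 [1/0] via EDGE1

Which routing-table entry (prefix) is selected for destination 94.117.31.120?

94.117.0.0/17

Entries matching 94.117.31.120:
  0.0.0.0/0 (default, matches everything)
  94.0.0.0/7 (94.0.0.0 - 95.255.255.255)
  94.0.0.0/8 (94.0.0.0 - 94.255.255.255)
  94.64.0.0/10 (94.64.0.0 - 94.127.255.255)
  94.117.0.0/17 (94.117.0.0 - 94.117.127.255)
Most specific is 94.117.0.0/17.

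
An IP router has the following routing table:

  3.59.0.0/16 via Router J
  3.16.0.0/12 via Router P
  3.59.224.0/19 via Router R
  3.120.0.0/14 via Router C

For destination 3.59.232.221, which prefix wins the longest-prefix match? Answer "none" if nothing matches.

Entries matching 3.59.232.221:
  3.59.0.0/16 (3.59.0.0 - 3.59.255.255)
  3.59.224.0/19 (3.59.224.0 - 3.59.255.255)
Most specific is 3.59.224.0/19.

3.59.224.0/19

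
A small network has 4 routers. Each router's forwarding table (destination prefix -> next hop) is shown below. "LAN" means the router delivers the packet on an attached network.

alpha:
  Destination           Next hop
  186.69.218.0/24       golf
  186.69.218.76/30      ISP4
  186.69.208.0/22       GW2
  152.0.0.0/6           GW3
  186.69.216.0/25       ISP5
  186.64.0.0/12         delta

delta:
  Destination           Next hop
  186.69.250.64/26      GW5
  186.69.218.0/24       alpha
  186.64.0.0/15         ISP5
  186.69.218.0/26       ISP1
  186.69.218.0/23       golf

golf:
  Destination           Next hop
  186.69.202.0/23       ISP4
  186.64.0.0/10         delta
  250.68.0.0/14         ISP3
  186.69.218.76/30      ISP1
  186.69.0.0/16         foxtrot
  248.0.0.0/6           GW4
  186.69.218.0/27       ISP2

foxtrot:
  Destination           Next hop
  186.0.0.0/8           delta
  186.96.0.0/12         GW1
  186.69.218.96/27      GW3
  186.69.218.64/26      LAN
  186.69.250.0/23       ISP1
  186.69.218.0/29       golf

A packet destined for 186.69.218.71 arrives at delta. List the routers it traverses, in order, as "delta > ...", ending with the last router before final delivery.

delta > alpha > golf > foxtrot

At delta: longest match for 186.69.218.71 is 186.69.218.0/24 -> alpha
At alpha: longest match for 186.69.218.71 is 186.69.218.0/24 -> golf
At golf: longest match for 186.69.218.71 is 186.69.0.0/16 -> foxtrot
At foxtrot: longest match for 186.69.218.71 is 186.69.218.64/26 -> LAN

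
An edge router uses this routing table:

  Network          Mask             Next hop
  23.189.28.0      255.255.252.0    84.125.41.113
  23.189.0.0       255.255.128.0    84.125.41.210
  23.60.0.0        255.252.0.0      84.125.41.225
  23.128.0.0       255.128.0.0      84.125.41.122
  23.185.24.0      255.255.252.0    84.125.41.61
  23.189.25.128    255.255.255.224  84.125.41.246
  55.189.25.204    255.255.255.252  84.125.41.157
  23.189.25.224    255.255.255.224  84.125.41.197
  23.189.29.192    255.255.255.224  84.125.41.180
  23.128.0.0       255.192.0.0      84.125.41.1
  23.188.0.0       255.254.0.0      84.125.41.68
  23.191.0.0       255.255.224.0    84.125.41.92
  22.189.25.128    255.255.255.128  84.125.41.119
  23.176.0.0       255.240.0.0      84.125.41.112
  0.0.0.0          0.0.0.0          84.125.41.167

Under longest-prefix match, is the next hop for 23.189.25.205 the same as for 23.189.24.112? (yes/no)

23.189.25.205: longest match 23.189.0.0/17 -> 84.125.41.210
23.189.24.112: longest match 23.189.0.0/17 -> 84.125.41.210

yes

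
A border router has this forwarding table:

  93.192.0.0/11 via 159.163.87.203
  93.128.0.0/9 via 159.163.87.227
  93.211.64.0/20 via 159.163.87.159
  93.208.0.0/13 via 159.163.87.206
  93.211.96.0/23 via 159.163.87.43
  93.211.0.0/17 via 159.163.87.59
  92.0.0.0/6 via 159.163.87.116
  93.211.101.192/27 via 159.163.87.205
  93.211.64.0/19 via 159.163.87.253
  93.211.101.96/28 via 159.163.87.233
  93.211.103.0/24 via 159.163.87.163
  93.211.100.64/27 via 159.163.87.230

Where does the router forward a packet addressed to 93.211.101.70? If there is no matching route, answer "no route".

Routes whose prefix contains 93.211.101.70:
  92.0.0.0/6 (92.0.0.0 - 95.255.255.255) -> 159.163.87.116
  93.128.0.0/9 (93.128.0.0 - 93.255.255.255) -> 159.163.87.227
  93.192.0.0/11 (93.192.0.0 - 93.223.255.255) -> 159.163.87.203
  93.208.0.0/13 (93.208.0.0 - 93.215.255.255) -> 159.163.87.206
  93.211.0.0/17 (93.211.0.0 - 93.211.127.255) -> 159.163.87.59
More-specific entries that do NOT match:
  93.211.101.96/28 (93.211.101.96 - 93.211.101.111) does not contain 93.211.101.70
  93.211.101.192/27 (93.211.101.192 - 93.211.101.223) does not contain 93.211.101.70
  93.211.100.64/27 (93.211.100.64 - 93.211.100.95) does not contain 93.211.101.70
  93.211.103.0/24 (93.211.103.0 - 93.211.103.255) does not contain 93.211.101.70
  93.211.96.0/23 (93.211.96.0 - 93.211.97.255) does not contain 93.211.101.70
  93.211.64.0/20 (93.211.64.0 - 93.211.79.255) does not contain 93.211.101.70
  93.211.64.0/19 (93.211.64.0 - 93.211.95.255) does not contain 93.211.101.70
Longest matching prefix is /17 -> next hop 159.163.87.59.

159.163.87.59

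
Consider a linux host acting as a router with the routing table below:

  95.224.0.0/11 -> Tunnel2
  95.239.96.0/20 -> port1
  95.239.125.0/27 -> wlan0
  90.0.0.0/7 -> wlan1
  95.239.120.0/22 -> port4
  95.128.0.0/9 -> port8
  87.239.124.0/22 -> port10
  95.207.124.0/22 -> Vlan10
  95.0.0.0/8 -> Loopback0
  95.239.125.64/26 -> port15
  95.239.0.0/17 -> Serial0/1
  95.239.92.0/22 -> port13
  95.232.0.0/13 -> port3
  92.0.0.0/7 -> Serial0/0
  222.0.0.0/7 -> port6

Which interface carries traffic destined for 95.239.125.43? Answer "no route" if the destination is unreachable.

Serial0/1

Routes whose prefix contains 95.239.125.43:
  95.0.0.0/8 (95.0.0.0 - 95.255.255.255) -> Loopback0
  95.128.0.0/9 (95.128.0.0 - 95.255.255.255) -> port8
  95.224.0.0/11 (95.224.0.0 - 95.255.255.255) -> Tunnel2
  95.232.0.0/13 (95.232.0.0 - 95.239.255.255) -> port3
  95.239.0.0/17 (95.239.0.0 - 95.239.127.255) -> Serial0/1
More-specific entries that do NOT match:
  95.239.125.0/27 (95.239.125.0 - 95.239.125.31) does not contain 95.239.125.43
  95.239.125.64/26 (95.239.125.64 - 95.239.125.127) does not contain 95.239.125.43
  95.239.120.0/22 (95.239.120.0 - 95.239.123.255) does not contain 95.239.125.43
  87.239.124.0/22 (87.239.124.0 - 87.239.127.255) does not contain 95.239.125.43
  95.207.124.0/22 (95.207.124.0 - 95.207.127.255) does not contain 95.239.125.43
  95.239.92.0/22 (95.239.92.0 - 95.239.95.255) does not contain 95.239.125.43
  95.239.96.0/20 (95.239.96.0 - 95.239.111.255) does not contain 95.239.125.43
Longest matching prefix is /17 -> interface Serial0/1.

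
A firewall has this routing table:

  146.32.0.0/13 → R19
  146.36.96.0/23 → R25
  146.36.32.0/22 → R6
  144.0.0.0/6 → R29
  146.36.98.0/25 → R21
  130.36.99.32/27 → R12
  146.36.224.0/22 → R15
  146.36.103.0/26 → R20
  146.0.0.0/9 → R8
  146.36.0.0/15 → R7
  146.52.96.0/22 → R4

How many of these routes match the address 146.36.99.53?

Prefixes containing 146.36.99.53:
  144.0.0.0/6 (144.0.0.0 - 147.255.255.255)
  146.0.0.0/9 (146.0.0.0 - 146.127.255.255)
  146.32.0.0/13 (146.32.0.0 - 146.39.255.255)
  146.36.0.0/15 (146.36.0.0 - 146.37.255.255)
Total matching entries: 4.

4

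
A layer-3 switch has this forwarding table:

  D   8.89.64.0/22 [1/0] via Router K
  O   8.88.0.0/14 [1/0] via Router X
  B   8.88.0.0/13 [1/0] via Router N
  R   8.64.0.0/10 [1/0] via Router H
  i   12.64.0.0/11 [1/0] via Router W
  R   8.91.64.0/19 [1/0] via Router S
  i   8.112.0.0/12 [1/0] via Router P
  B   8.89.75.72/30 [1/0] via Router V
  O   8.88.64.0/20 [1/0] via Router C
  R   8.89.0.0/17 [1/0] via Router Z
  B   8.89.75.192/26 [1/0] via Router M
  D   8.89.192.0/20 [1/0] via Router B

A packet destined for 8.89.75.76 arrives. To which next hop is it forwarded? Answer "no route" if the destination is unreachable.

Router Z

Routes whose prefix contains 8.89.75.76:
  8.64.0.0/10 (8.64.0.0 - 8.127.255.255) -> Router H
  8.88.0.0/13 (8.88.0.0 - 8.95.255.255) -> Router N
  8.88.0.0/14 (8.88.0.0 - 8.91.255.255) -> Router X
  8.89.0.0/17 (8.89.0.0 - 8.89.127.255) -> Router Z
More-specific entries that do NOT match:
  8.89.75.72/30 (8.89.75.72 - 8.89.75.75) does not contain 8.89.75.76
  8.89.75.192/26 (8.89.75.192 - 8.89.75.255) does not contain 8.89.75.76
  8.89.64.0/22 (8.89.64.0 - 8.89.67.255) does not contain 8.89.75.76
  8.88.64.0/20 (8.88.64.0 - 8.88.79.255) does not contain 8.89.75.76
  8.89.192.0/20 (8.89.192.0 - 8.89.207.255) does not contain 8.89.75.76
  8.91.64.0/19 (8.91.64.0 - 8.91.95.255) does not contain 8.89.75.76
Longest matching prefix is /17 -> next hop Router Z.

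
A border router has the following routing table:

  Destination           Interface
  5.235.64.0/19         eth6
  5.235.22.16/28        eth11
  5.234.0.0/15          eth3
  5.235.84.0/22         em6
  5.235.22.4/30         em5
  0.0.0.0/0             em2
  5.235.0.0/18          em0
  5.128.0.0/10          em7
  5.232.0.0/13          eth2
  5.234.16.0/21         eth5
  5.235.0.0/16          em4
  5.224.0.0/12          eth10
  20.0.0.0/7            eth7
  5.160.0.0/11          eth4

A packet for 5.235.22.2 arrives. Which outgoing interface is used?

Routes whose prefix contains 5.235.22.2:
  0.0.0.0/0 (default, matches everything) -> em2
  5.224.0.0/12 (5.224.0.0 - 5.239.255.255) -> eth10
  5.232.0.0/13 (5.232.0.0 - 5.239.255.255) -> eth2
  5.234.0.0/15 (5.234.0.0 - 5.235.255.255) -> eth3
  5.235.0.0/16 (5.235.0.0 - 5.235.255.255) -> em4
  5.235.0.0/18 (5.235.0.0 - 5.235.63.255) -> em0
More-specific entries that do NOT match:
  5.235.22.4/30 (5.235.22.4 - 5.235.22.7) does not contain 5.235.22.2
  5.235.22.16/28 (5.235.22.16 - 5.235.22.31) does not contain 5.235.22.2
  5.235.84.0/22 (5.235.84.0 - 5.235.87.255) does not contain 5.235.22.2
  5.234.16.0/21 (5.234.16.0 - 5.234.23.255) does not contain 5.235.22.2
  5.235.64.0/19 (5.235.64.0 - 5.235.95.255) does not contain 5.235.22.2
Longest matching prefix is /18 -> interface em0.

em0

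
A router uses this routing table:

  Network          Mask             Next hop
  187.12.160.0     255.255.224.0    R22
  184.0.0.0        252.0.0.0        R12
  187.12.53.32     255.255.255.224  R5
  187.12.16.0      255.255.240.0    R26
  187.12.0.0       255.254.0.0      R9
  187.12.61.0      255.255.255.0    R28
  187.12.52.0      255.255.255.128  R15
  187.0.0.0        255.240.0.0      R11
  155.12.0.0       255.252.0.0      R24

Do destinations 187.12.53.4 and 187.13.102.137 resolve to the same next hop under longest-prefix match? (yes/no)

187.12.53.4: longest match 187.12.0.0/15 -> R9
187.13.102.137: longest match 187.12.0.0/15 -> R9

yes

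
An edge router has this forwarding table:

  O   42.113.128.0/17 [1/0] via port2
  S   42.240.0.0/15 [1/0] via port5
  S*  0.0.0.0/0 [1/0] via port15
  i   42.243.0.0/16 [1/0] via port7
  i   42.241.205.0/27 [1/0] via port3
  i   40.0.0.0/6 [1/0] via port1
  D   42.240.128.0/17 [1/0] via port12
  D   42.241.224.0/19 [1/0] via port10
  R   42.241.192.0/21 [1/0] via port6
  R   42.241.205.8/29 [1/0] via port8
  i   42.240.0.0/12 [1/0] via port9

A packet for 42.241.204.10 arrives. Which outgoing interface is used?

port5

Routes whose prefix contains 42.241.204.10:
  0.0.0.0/0 (default, matches everything) -> port15
  40.0.0.0/6 (40.0.0.0 - 43.255.255.255) -> port1
  42.240.0.0/12 (42.240.0.0 - 42.255.255.255) -> port9
  42.240.0.0/15 (42.240.0.0 - 42.241.255.255) -> port5
More-specific entries that do NOT match:
  42.241.205.8/29 (42.241.205.8 - 42.241.205.15) does not contain 42.241.204.10
  42.241.205.0/27 (42.241.205.0 - 42.241.205.31) does not contain 42.241.204.10
  42.241.192.0/21 (42.241.192.0 - 42.241.199.255) does not contain 42.241.204.10
  42.241.224.0/19 (42.241.224.0 - 42.241.255.255) does not contain 42.241.204.10
  42.113.128.0/17 (42.113.128.0 - 42.113.255.255) does not contain 42.241.204.10
  42.240.128.0/17 (42.240.128.0 - 42.240.255.255) does not contain 42.241.204.10
  42.243.0.0/16 (42.243.0.0 - 42.243.255.255) does not contain 42.241.204.10
Longest matching prefix is /15 -> interface port5.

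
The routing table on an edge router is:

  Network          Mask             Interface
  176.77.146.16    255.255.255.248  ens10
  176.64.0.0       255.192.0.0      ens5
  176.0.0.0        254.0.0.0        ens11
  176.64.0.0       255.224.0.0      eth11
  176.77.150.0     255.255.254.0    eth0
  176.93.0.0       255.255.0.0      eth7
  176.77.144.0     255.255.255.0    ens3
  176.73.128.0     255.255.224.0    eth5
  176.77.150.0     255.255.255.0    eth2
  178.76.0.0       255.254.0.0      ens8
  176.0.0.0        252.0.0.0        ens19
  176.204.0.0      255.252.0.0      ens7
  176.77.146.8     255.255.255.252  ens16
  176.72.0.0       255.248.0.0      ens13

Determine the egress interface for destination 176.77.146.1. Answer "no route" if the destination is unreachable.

Routes whose prefix contains 176.77.146.1:
  176.0.0.0/6 (176.0.0.0 - 179.255.255.255) -> ens19
  176.0.0.0/7 (176.0.0.0 - 177.255.255.255) -> ens11
  176.64.0.0/10 (176.64.0.0 - 176.127.255.255) -> ens5
  176.64.0.0/11 (176.64.0.0 - 176.95.255.255) -> eth11
  176.72.0.0/13 (176.72.0.0 - 176.79.255.255) -> ens13
More-specific entries that do NOT match:
  176.77.146.8/30 (176.77.146.8 - 176.77.146.11) does not contain 176.77.146.1
  176.77.146.16/29 (176.77.146.16 - 176.77.146.23) does not contain 176.77.146.1
  176.77.144.0/24 (176.77.144.0 - 176.77.144.255) does not contain 176.77.146.1
  176.77.150.0/24 (176.77.150.0 - 176.77.150.255) does not contain 176.77.146.1
  176.77.150.0/23 (176.77.150.0 - 176.77.151.255) does not contain 176.77.146.1
  176.73.128.0/19 (176.73.128.0 - 176.73.159.255) does not contain 176.77.146.1
  176.93.0.0/16 (176.93.0.0 - 176.93.255.255) does not contain 176.77.146.1
  178.76.0.0/15 (178.76.0.0 - 178.77.255.255) does not contain 176.77.146.1
  176.204.0.0/14 (176.204.0.0 - 176.207.255.255) does not contain 176.77.146.1
Longest matching prefix is /13 -> interface ens13.

ens13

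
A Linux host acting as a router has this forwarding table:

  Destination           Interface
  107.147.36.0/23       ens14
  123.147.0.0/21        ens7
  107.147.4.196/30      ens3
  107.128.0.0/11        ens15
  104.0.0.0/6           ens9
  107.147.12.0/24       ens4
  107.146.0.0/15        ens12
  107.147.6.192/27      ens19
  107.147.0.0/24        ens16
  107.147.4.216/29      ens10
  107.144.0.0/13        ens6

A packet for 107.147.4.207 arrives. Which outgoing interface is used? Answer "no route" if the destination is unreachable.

Routes whose prefix contains 107.147.4.207:
  104.0.0.0/6 (104.0.0.0 - 107.255.255.255) -> ens9
  107.128.0.0/11 (107.128.0.0 - 107.159.255.255) -> ens15
  107.144.0.0/13 (107.144.0.0 - 107.151.255.255) -> ens6
  107.146.0.0/15 (107.146.0.0 - 107.147.255.255) -> ens12
More-specific entries that do NOT match:
  107.147.4.196/30 (107.147.4.196 - 107.147.4.199) does not contain 107.147.4.207
  107.147.4.216/29 (107.147.4.216 - 107.147.4.223) does not contain 107.147.4.207
  107.147.6.192/27 (107.147.6.192 - 107.147.6.223) does not contain 107.147.4.207
  107.147.12.0/24 (107.147.12.0 - 107.147.12.255) does not contain 107.147.4.207
  107.147.0.0/24 (107.147.0.0 - 107.147.0.255) does not contain 107.147.4.207
  107.147.36.0/23 (107.147.36.0 - 107.147.37.255) does not contain 107.147.4.207
  123.147.0.0/21 (123.147.0.0 - 123.147.7.255) does not contain 107.147.4.207
Longest matching prefix is /15 -> interface ens12.

ens12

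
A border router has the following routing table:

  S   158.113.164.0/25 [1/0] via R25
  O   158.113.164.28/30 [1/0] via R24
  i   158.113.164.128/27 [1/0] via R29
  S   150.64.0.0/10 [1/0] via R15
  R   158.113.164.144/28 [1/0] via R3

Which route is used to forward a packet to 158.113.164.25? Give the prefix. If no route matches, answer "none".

Entries matching 158.113.164.25:
  158.113.164.0/25 (158.113.164.0 - 158.113.164.127)
Most specific is 158.113.164.0/25.

158.113.164.0/25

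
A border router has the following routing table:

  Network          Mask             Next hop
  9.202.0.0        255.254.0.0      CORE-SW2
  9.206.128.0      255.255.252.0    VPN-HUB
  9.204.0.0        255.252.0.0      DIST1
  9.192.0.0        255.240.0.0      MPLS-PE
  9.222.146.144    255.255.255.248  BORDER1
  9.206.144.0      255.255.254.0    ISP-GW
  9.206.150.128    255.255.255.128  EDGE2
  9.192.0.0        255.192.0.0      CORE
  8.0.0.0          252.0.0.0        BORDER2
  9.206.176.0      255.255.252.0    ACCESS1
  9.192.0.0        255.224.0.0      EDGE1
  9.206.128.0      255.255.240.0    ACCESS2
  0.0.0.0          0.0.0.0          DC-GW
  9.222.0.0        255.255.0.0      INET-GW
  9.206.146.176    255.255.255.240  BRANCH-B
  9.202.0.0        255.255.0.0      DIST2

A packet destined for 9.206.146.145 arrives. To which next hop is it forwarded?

Routes whose prefix contains 9.206.146.145:
  0.0.0.0/0 (default, matches everything) -> DC-GW
  8.0.0.0/6 (8.0.0.0 - 11.255.255.255) -> BORDER2
  9.192.0.0/10 (9.192.0.0 - 9.255.255.255) -> CORE
  9.192.0.0/11 (9.192.0.0 - 9.223.255.255) -> EDGE1
  9.192.0.0/12 (9.192.0.0 - 9.207.255.255) -> MPLS-PE
  9.204.0.0/14 (9.204.0.0 - 9.207.255.255) -> DIST1
More-specific entries that do NOT match:
  9.222.146.144/29 (9.222.146.144 - 9.222.146.151) does not contain 9.206.146.145
  9.206.146.176/28 (9.206.146.176 - 9.206.146.191) does not contain 9.206.146.145
  9.206.150.128/25 (9.206.150.128 - 9.206.150.255) does not contain 9.206.146.145
  9.206.144.0/23 (9.206.144.0 - 9.206.145.255) does not contain 9.206.146.145
  9.206.128.0/22 (9.206.128.0 - 9.206.131.255) does not contain 9.206.146.145
  9.206.176.0/22 (9.206.176.0 - 9.206.179.255) does not contain 9.206.146.145
  9.206.128.0/20 (9.206.128.0 - 9.206.143.255) does not contain 9.206.146.145
  9.222.0.0/16 (9.222.0.0 - 9.222.255.255) does not contain 9.206.146.145
  9.202.0.0/16 (9.202.0.0 - 9.202.255.255) does not contain 9.206.146.145
  9.202.0.0/15 (9.202.0.0 - 9.203.255.255) does not contain 9.206.146.145
Longest matching prefix is /14 -> next hop DIST1.

DIST1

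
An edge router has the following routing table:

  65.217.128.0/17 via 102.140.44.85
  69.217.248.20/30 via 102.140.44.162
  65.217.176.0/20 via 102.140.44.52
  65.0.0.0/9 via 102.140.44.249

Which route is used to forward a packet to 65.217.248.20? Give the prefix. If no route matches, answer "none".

Entries matching 65.217.248.20:
  65.217.128.0/17 (65.217.128.0 - 65.217.255.255)
Most specific is 65.217.128.0/17.

65.217.128.0/17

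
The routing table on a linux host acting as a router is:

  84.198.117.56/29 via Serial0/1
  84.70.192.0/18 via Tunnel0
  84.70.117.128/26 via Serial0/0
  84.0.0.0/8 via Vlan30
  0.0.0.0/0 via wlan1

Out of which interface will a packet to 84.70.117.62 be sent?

Vlan30

Routes whose prefix contains 84.70.117.62:
  0.0.0.0/0 (default, matches everything) -> wlan1
  84.0.0.0/8 (84.0.0.0 - 84.255.255.255) -> Vlan30
More-specific entries that do NOT match:
  84.198.117.56/29 (84.198.117.56 - 84.198.117.63) does not contain 84.70.117.62
  84.70.117.128/26 (84.70.117.128 - 84.70.117.191) does not contain 84.70.117.62
  84.70.192.0/18 (84.70.192.0 - 84.70.255.255) does not contain 84.70.117.62
Longest matching prefix is /8 -> interface Vlan30.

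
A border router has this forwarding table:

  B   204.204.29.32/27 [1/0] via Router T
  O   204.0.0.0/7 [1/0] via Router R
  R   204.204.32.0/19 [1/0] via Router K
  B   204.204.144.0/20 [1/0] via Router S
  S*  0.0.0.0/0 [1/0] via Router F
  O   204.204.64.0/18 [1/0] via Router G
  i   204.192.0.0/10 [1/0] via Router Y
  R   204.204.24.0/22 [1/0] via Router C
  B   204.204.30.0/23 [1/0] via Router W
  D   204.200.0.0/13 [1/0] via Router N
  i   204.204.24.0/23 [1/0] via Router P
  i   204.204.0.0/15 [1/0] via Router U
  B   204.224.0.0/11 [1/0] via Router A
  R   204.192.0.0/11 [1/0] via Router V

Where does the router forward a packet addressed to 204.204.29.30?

Routes whose prefix contains 204.204.29.30:
  0.0.0.0/0 (default, matches everything) -> Router F
  204.0.0.0/7 (204.0.0.0 - 205.255.255.255) -> Router R
  204.192.0.0/10 (204.192.0.0 - 204.255.255.255) -> Router Y
  204.192.0.0/11 (204.192.0.0 - 204.223.255.255) -> Router V
  204.200.0.0/13 (204.200.0.0 - 204.207.255.255) -> Router N
  204.204.0.0/15 (204.204.0.0 - 204.205.255.255) -> Router U
More-specific entries that do NOT match:
  204.204.29.32/27 (204.204.29.32 - 204.204.29.63) does not contain 204.204.29.30
  204.204.30.0/23 (204.204.30.0 - 204.204.31.255) does not contain 204.204.29.30
  204.204.24.0/23 (204.204.24.0 - 204.204.25.255) does not contain 204.204.29.30
  204.204.24.0/22 (204.204.24.0 - 204.204.27.255) does not contain 204.204.29.30
  204.204.144.0/20 (204.204.144.0 - 204.204.159.255) does not contain 204.204.29.30
  204.204.32.0/19 (204.204.32.0 - 204.204.63.255) does not contain 204.204.29.30
  204.204.64.0/18 (204.204.64.0 - 204.204.127.255) does not contain 204.204.29.30
Longest matching prefix is /15 -> next hop Router U.

Router U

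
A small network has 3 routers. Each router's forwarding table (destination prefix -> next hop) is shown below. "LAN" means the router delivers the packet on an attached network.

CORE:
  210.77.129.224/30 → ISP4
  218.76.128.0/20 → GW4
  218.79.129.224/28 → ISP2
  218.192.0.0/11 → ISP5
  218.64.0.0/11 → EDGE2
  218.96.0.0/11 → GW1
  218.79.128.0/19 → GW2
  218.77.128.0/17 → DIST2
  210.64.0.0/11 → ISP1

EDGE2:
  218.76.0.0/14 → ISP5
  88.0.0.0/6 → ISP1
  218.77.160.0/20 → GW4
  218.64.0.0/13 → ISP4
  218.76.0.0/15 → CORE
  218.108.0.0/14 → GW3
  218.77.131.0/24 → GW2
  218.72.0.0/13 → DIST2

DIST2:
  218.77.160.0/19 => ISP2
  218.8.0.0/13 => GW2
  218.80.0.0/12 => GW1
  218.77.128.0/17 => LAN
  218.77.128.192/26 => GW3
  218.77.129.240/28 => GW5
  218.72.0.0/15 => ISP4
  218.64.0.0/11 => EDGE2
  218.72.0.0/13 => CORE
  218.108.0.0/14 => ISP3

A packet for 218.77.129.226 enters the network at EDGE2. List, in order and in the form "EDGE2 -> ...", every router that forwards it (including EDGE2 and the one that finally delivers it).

EDGE2 -> CORE -> DIST2

At EDGE2: longest match for 218.77.129.226 is 218.76.0.0/15 -> CORE
At CORE: longest match for 218.77.129.226 is 218.77.128.0/17 -> DIST2
At DIST2: longest match for 218.77.129.226 is 218.77.128.0/17 -> LAN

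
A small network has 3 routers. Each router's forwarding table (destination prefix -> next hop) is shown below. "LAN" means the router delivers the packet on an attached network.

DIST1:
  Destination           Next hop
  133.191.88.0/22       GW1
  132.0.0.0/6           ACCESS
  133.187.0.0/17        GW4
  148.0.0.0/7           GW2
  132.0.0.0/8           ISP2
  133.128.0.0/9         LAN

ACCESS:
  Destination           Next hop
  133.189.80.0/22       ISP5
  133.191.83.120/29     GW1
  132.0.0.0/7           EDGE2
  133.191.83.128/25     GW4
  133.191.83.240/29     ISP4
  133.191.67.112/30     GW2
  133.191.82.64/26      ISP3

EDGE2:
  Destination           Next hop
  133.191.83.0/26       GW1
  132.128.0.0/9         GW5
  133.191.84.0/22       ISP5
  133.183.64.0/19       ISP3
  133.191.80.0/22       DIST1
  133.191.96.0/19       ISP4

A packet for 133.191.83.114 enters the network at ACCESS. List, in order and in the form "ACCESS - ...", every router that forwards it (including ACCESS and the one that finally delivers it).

At ACCESS: longest match for 133.191.83.114 is 132.0.0.0/7 -> EDGE2
At EDGE2: longest match for 133.191.83.114 is 133.191.80.0/22 -> DIST1
At DIST1: longest match for 133.191.83.114 is 133.128.0.0/9 -> LAN

ACCESS - EDGE2 - DIST1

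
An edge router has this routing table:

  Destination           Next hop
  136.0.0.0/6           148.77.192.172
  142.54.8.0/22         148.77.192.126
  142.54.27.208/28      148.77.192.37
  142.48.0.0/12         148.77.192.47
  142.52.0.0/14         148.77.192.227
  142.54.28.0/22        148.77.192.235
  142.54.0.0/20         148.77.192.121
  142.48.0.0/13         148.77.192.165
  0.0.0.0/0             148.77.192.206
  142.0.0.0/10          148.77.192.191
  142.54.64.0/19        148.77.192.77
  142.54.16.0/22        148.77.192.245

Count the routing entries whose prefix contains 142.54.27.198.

Prefixes containing 142.54.27.198:
  0.0.0.0/0 (default, matches everything)
  142.0.0.0/10 (142.0.0.0 - 142.63.255.255)
  142.48.0.0/12 (142.48.0.0 - 142.63.255.255)
  142.48.0.0/13 (142.48.0.0 - 142.55.255.255)
  142.52.0.0/14 (142.52.0.0 - 142.55.255.255)
Total matching entries: 5.

5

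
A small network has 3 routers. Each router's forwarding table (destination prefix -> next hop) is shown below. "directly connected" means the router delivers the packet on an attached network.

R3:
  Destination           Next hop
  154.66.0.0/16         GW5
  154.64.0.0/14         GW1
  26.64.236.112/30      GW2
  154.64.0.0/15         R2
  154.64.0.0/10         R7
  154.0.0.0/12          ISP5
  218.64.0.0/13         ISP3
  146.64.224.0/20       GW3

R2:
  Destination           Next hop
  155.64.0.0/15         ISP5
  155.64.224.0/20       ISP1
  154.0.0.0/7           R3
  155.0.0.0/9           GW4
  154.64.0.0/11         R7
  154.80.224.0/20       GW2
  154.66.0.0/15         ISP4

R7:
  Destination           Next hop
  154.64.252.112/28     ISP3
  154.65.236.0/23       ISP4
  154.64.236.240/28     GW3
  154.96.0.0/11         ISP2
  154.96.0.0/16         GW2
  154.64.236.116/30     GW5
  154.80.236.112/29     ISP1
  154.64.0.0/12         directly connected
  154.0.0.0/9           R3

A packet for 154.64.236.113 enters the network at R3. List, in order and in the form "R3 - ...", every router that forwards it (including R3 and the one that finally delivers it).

R3 - R2 - R7

At R3: longest match for 154.64.236.113 is 154.64.0.0/15 -> R2
At R2: longest match for 154.64.236.113 is 154.64.0.0/11 -> R7
At R7: longest match for 154.64.236.113 is 154.64.0.0/12 -> directly connected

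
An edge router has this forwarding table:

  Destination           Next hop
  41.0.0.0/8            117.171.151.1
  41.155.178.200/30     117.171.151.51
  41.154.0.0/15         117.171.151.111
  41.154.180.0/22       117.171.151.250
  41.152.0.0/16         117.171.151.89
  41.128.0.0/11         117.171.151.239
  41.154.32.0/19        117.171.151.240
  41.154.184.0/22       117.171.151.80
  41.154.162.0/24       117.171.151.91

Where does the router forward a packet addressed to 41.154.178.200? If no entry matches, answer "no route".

117.171.151.111

Routes whose prefix contains 41.154.178.200:
  41.0.0.0/8 (41.0.0.0 - 41.255.255.255) -> 117.171.151.1
  41.128.0.0/11 (41.128.0.0 - 41.159.255.255) -> 117.171.151.239
  41.154.0.0/15 (41.154.0.0 - 41.155.255.255) -> 117.171.151.111
More-specific entries that do NOT match:
  41.155.178.200/30 (41.155.178.200 - 41.155.178.203) does not contain 41.154.178.200
  41.154.162.0/24 (41.154.162.0 - 41.154.162.255) does not contain 41.154.178.200
  41.154.180.0/22 (41.154.180.0 - 41.154.183.255) does not contain 41.154.178.200
  41.154.184.0/22 (41.154.184.0 - 41.154.187.255) does not contain 41.154.178.200
  41.154.32.0/19 (41.154.32.0 - 41.154.63.255) does not contain 41.154.178.200
  41.152.0.0/16 (41.152.0.0 - 41.152.255.255) does not contain 41.154.178.200
Longest matching prefix is /15 -> next hop 117.171.151.111.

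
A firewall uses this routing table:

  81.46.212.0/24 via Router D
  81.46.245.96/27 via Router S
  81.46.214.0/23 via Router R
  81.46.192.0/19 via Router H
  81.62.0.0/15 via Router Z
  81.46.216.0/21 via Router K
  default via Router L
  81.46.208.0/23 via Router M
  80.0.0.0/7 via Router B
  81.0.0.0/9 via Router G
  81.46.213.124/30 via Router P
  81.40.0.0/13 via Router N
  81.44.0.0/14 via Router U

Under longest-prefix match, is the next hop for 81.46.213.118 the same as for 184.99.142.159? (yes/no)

no

81.46.213.118: longest match 81.46.192.0/19 -> Router H
184.99.142.159: longest match 0.0.0.0/0 -> Router L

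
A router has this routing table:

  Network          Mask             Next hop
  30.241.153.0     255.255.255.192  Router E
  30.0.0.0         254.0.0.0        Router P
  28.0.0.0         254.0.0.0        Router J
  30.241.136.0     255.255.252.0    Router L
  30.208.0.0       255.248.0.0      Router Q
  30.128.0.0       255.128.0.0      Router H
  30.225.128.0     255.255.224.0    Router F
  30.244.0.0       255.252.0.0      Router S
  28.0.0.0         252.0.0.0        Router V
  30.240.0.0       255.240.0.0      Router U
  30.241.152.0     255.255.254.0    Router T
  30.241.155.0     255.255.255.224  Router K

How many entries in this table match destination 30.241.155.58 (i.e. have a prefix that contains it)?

Prefixes containing 30.241.155.58:
  28.0.0.0/6 (28.0.0.0 - 31.255.255.255)
  30.0.0.0/7 (30.0.0.0 - 31.255.255.255)
  30.128.0.0/9 (30.128.0.0 - 30.255.255.255)
  30.240.0.0/12 (30.240.0.0 - 30.255.255.255)
Total matching entries: 4.

4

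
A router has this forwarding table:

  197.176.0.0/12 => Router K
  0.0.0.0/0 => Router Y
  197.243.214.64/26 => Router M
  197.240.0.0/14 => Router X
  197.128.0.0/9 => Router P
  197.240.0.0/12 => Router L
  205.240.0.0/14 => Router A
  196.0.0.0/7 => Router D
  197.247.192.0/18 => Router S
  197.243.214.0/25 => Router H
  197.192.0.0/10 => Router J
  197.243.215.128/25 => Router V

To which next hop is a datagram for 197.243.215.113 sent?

Router X

Routes whose prefix contains 197.243.215.113:
  0.0.0.0/0 (default, matches everything) -> Router Y
  196.0.0.0/7 (196.0.0.0 - 197.255.255.255) -> Router D
  197.128.0.0/9 (197.128.0.0 - 197.255.255.255) -> Router P
  197.192.0.0/10 (197.192.0.0 - 197.255.255.255) -> Router J
  197.240.0.0/12 (197.240.0.0 - 197.255.255.255) -> Router L
  197.240.0.0/14 (197.240.0.0 - 197.243.255.255) -> Router X
More-specific entries that do NOT match:
  197.243.214.64/26 (197.243.214.64 - 197.243.214.127) does not contain 197.243.215.113
  197.243.214.0/25 (197.243.214.0 - 197.243.214.127) does not contain 197.243.215.113
  197.243.215.128/25 (197.243.215.128 - 197.243.215.255) does not contain 197.243.215.113
  197.247.192.0/18 (197.247.192.0 - 197.247.255.255) does not contain 197.243.215.113
Longest matching prefix is /14 -> next hop Router X.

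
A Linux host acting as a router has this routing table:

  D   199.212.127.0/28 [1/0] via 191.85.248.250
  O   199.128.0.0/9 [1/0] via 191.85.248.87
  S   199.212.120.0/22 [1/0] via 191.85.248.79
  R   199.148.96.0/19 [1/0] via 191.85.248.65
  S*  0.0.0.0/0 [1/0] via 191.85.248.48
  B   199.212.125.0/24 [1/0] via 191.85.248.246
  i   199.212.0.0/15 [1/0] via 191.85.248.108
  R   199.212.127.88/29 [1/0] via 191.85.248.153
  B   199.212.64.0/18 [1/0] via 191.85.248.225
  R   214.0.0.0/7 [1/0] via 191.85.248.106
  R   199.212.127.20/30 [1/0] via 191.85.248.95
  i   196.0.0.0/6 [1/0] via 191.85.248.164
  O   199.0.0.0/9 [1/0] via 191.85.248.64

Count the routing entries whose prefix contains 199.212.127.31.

Prefixes containing 199.212.127.31:
  0.0.0.0/0 (default, matches everything)
  196.0.0.0/6 (196.0.0.0 - 199.255.255.255)
  199.128.0.0/9 (199.128.0.0 - 199.255.255.255)
  199.212.0.0/15 (199.212.0.0 - 199.213.255.255)
  199.212.64.0/18 (199.212.64.0 - 199.212.127.255)
Total matching entries: 5.

5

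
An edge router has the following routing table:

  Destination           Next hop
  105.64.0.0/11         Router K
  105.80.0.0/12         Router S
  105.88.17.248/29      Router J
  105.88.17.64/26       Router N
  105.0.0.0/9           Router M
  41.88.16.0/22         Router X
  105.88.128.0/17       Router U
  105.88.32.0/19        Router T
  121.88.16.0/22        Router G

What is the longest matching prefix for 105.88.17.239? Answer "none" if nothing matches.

105.80.0.0/12

Entries matching 105.88.17.239:
  105.0.0.0/9 (105.0.0.0 - 105.127.255.255)
  105.64.0.0/11 (105.64.0.0 - 105.95.255.255)
  105.80.0.0/12 (105.80.0.0 - 105.95.255.255)
Most specific is 105.80.0.0/12.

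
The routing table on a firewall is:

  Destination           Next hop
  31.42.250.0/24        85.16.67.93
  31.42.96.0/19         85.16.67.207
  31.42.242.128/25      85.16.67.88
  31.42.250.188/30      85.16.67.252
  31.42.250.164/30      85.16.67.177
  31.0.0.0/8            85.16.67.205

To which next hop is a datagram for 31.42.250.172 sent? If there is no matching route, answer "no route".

85.16.67.93

Routes whose prefix contains 31.42.250.172:
  31.0.0.0/8 (31.0.0.0 - 31.255.255.255) -> 85.16.67.205
  31.42.250.0/24 (31.42.250.0 - 31.42.250.255) -> 85.16.67.93
More-specific entries that do NOT match:
  31.42.250.188/30 (31.42.250.188 - 31.42.250.191) does not contain 31.42.250.172
  31.42.250.164/30 (31.42.250.164 - 31.42.250.167) does not contain 31.42.250.172
  31.42.242.128/25 (31.42.242.128 - 31.42.242.255) does not contain 31.42.250.172
Longest matching prefix is /24 -> next hop 85.16.67.93.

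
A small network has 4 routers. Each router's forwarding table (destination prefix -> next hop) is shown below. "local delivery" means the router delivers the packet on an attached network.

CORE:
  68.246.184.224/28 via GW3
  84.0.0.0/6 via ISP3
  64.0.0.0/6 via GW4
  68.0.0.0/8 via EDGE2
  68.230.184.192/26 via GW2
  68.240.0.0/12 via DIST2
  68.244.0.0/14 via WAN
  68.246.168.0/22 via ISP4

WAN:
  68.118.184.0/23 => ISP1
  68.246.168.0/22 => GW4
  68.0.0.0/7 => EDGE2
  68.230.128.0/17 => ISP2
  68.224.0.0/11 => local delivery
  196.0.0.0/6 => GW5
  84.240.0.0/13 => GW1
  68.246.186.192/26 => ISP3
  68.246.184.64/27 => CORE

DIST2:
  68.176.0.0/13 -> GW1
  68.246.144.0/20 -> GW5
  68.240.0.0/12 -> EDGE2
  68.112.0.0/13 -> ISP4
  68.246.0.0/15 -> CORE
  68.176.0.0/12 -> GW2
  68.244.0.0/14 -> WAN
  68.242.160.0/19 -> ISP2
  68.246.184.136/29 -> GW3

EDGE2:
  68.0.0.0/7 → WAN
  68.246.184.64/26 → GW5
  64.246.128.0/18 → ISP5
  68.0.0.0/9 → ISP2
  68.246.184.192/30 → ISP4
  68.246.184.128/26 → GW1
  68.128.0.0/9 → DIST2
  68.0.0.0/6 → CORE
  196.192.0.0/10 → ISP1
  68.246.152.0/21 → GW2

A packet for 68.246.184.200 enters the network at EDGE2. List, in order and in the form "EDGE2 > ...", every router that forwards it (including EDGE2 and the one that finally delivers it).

EDGE2 > DIST2 > CORE > WAN

At EDGE2: longest match for 68.246.184.200 is 68.128.0.0/9 -> DIST2
At DIST2: longest match for 68.246.184.200 is 68.246.0.0/15 -> CORE
At CORE: longest match for 68.246.184.200 is 68.244.0.0/14 -> WAN
At WAN: longest match for 68.246.184.200 is 68.224.0.0/11 -> local delivery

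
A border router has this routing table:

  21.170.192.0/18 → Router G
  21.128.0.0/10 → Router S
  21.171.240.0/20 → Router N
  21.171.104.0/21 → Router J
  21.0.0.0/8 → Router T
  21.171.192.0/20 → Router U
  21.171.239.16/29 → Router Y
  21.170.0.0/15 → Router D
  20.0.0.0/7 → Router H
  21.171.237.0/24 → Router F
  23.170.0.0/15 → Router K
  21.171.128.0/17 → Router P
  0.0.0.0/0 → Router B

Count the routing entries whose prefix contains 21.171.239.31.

6

Prefixes containing 21.171.239.31:
  0.0.0.0/0 (default, matches everything)
  20.0.0.0/7 (20.0.0.0 - 21.255.255.255)
  21.0.0.0/8 (21.0.0.0 - 21.255.255.255)
  21.128.0.0/10 (21.128.0.0 - 21.191.255.255)
  21.170.0.0/15 (21.170.0.0 - 21.171.255.255)
  21.171.128.0/17 (21.171.128.0 - 21.171.255.255)
Total matching entries: 6.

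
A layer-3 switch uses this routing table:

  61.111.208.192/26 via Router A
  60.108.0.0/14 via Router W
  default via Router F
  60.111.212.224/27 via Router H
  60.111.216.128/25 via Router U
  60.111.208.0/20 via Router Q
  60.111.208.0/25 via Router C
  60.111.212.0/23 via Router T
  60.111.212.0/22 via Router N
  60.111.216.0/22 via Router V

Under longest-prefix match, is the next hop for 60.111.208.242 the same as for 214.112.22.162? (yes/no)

60.111.208.242: longest match 60.111.208.0/20 -> Router Q
214.112.22.162: longest match 0.0.0.0/0 -> Router F

no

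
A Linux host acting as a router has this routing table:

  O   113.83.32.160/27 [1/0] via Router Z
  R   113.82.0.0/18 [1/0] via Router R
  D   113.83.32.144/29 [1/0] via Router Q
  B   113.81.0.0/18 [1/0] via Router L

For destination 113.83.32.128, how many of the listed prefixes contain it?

No listed prefix contains 113.83.32.128.
Total matching entries: 0.

0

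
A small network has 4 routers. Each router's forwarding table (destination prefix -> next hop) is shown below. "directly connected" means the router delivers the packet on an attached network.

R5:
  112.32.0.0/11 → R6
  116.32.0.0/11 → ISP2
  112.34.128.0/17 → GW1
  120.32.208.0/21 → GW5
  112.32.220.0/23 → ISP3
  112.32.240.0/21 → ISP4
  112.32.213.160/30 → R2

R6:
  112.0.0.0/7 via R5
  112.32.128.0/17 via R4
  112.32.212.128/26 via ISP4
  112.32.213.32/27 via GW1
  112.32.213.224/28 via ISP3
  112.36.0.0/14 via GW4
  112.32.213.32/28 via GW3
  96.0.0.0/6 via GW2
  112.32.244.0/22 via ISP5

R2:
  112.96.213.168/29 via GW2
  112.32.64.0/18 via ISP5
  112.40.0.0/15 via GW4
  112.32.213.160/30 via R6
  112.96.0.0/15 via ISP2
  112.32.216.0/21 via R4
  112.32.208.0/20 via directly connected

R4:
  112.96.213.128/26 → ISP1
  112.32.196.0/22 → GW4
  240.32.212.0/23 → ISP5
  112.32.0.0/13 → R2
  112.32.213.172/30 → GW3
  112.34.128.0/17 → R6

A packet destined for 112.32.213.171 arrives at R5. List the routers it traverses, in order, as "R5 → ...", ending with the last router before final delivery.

At R5: longest match for 112.32.213.171 is 112.32.0.0/11 -> R6
At R6: longest match for 112.32.213.171 is 112.32.128.0/17 -> R4
At R4: longest match for 112.32.213.171 is 112.32.0.0/13 -> R2
At R2: longest match for 112.32.213.171 is 112.32.208.0/20 -> directly connected

R5 → R6 → R4 → R2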